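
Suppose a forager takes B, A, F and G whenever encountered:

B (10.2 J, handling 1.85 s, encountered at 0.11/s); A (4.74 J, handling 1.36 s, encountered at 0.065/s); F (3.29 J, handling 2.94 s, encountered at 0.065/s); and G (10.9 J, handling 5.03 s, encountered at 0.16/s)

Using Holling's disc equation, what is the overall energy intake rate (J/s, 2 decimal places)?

1.48 J/s

Energy encountered per unit search time: 0.11×10.2 + 0.065×4.74 + 0.065×3.29 + 0.16×10.9 = 3.388 J/s.
Handling time per unit search time: 0.11×1.85 + 0.065×1.36 + 0.065×2.94 + 0.16×5.03 = 1.288.
Rate = 3.388/(1 + 1.288) = 1.481 J/s.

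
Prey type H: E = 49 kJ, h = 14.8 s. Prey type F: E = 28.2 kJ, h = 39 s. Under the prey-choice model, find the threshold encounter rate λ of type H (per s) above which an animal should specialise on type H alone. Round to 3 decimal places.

At the threshold, the rate on type H alone equals the profitability of type F: λ·49/(1 + λ·14.8) = 28.2/39 = 0.7231.
Rearranging, λ(49 − 0.7231×14.8) = 0.7231, so λ = 0.7231/38.3 = 0.01888 per s.

0.019 per s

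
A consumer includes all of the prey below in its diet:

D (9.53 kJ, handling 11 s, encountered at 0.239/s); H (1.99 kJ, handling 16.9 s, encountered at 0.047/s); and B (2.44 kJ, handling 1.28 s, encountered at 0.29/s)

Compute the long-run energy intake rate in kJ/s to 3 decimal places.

Energy encountered per unit search time: 0.239×9.53 + 0.047×1.99 + 0.29×2.44 = 3.079 kJ/s.
Handling time per unit search time: 0.239×11 + 0.047×16.9 + 0.29×1.28 = 3.794.
Rate = 3.079/(1 + 3.794) = 0.6422 kJ/s.

0.642 kJ/s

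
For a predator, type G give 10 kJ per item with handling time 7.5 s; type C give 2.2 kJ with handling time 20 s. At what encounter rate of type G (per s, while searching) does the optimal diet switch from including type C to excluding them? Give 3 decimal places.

0.012 per s

Drop type C once their profitability E₂/h₂ falls below the rate achievable on type G alone: E₂/h₂ = λE₁/(1 + λh₁).
Solve for λ: λE₁h₂ = E₂(1 + λh₁) → λ(E₁h₂ − E₂h₁) = E₂ → λ = E₂/(E₁h₂ − E₂h₁).
λ = 2.2/(10×20 − 2.2×7.5) = 2.2/183.5 = 0.01199 per s.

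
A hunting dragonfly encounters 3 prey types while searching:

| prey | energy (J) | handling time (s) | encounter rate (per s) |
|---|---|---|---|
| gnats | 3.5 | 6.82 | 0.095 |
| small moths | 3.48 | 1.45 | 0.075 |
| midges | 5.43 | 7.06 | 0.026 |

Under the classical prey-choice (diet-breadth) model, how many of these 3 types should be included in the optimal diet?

E/h in descending order: small moths 2.4, midges 0.769, gnats 0.513 J/s. The optimal diet is the largest prefix of this list for which every included type satisfies E_i/h_i > R on the types above it.
Rate on top 1: 0.2354. midges: 0.769 > 0.2354 → include.
Rate on top 2: 0.3112. gnats: 0.513 > 0.3112 → include.
Optimal diet: small moths, midges, gnats — 3 of 3 types.

3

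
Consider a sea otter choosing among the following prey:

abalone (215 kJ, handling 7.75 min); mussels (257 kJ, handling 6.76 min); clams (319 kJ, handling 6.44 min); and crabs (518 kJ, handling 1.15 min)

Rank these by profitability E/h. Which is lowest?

abalone

Profitability E/h (kJ/min): abalone = 215/7.75 = 27.7, mussels = 257/6.76 = 38, clams = 319/6.44 = 49.5, crabs = 518/1.15 = 450.
Ranked: crabs > clams > mussels > abalone.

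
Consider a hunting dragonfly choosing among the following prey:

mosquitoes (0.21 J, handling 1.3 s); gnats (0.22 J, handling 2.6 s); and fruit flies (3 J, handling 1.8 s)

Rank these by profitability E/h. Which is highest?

Profitability E/h (J/s): mosquitoes = 0.21/1.3 = 0.162, gnats = 0.22/2.6 = 0.0846, fruit flies = 3/1.8 = 1.67.
Ranked: fruit flies > mosquitoes > gnats.

fruit flies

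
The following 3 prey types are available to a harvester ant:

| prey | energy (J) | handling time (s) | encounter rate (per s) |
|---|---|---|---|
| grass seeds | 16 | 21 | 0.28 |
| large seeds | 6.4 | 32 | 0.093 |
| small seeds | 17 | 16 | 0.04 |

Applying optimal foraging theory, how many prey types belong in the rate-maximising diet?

Profitabilities (E/h, J/s): small seeds 1.06, grass seeds 0.762, large seeds 0.2. Add prey in this order while the next type's profitability exceeds the intake rate on those already taken.
Rate on top 1: 0.4146. grass seeds: 0.762 > 0.4146 → include.
Rate on top 2: 0.6862. large seeds: 0.2 < 0.6862 → exclude; stop.
Optimal diet: small seeds, grass seeds — 2 of 3 types.

2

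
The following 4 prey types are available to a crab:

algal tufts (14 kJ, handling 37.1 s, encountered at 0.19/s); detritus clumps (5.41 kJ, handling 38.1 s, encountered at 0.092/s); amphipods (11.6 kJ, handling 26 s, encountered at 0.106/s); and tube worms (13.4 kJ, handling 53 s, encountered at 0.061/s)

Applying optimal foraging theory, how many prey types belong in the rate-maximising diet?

2

E/h in descending order: amphipods 0.446, algal tufts 0.377, tube worms 0.253, detritus clumps 0.142 kJ/s. The optimal diet is the largest prefix of this list for which every included type satisfies E_i/h_i > R on the types above it.
Rate on top 1: 0.3274. algal tufts: 0.377 > 0.3274 → include.
Rate on top 2: 0.36. tube worms: 0.253 < 0.36 → exclude; stop.
Optimal diet: amphipods, algal tufts — 2 of 4 types.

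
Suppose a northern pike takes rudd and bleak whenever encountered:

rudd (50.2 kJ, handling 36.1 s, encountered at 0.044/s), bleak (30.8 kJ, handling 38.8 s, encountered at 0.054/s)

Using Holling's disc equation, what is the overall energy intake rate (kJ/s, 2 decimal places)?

0.83 kJ/s

R = Σλ_iE_i / (1 + Σλ_ih_i)
Numerator: 0.044×50.2 + 0.054×30.8 = 3.872
Denominator: 1 + 0.044×36.1 + 0.054×38.8 = 4.684
R = 3.872/4.684 = 0.8267 kJ/s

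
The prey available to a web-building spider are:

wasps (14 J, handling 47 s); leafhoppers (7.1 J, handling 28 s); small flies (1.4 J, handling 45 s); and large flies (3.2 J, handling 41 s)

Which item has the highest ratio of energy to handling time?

wasps

Profitability E/h (J/s): wasps = 14/47 = 0.298, leafhoppers = 7.1/28 = 0.254, small flies = 1.4/45 = 0.0311, large flies = 3.2/41 = 0.078.
Ranked: wasps > leafhoppers > large flies > small flies.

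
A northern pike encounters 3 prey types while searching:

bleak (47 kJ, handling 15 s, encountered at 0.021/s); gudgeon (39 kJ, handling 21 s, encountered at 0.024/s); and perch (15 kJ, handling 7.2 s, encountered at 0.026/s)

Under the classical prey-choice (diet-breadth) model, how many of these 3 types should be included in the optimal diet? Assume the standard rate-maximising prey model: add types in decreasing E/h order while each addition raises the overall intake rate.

3

E/h in descending order: bleak 3.13, perch 2.08, gudgeon 1.86 kJ/s. The optimal diet is the largest prefix of this list for which every included type satisfies E_i/h_i > R on the types above it.
Rate on top 1: 0.7506. perch: 2.08 > 0.7506 → include.
Rate on top 2: 0.9167. gudgeon: 1.86 > 0.9167 → include.
Optimal diet: bleak, perch, gudgeon — 3 of 3 types.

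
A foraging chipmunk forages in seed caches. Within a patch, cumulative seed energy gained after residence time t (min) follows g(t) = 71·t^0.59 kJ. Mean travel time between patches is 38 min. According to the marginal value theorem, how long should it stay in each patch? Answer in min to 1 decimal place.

54.7 min

Optimal t* satisfies g'(t*) = g(t*)/(T + t*).
g'(t) = 0.59·71·t^-0.41. Setting 0.59·71·t^-0.41 = 71·t^0.59/(38+t) gives 0.59(38+t) = t, so 0.41·t = 0.59×38.
t* = 0.59×38/0.41 = 54.68 min.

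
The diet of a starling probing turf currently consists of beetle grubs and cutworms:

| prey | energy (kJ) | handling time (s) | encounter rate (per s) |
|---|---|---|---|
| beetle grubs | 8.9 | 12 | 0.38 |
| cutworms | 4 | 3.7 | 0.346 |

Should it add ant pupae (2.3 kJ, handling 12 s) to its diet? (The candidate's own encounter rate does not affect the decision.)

Intake rate on the current diet: R = (0.38×8.9 + 0.346×4) / (1 + 0.38×12 + 0.346×3.7) = 4.766/6.84 = 0.6968 kJ/s.
ant pupae: E/h = 2.3/12 = 0.1917 kJ/s.
Since 0.1917 < R, time spent handling ant pupae is better spent searching.

No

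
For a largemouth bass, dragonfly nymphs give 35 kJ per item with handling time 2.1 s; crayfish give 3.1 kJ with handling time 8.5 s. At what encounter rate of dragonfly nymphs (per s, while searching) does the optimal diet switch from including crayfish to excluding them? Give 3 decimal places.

0.011 per s

At the threshold, the rate on dragonfly nymphs alone equals the profitability of crayfish: λ·35/(1 + λ·2.1) = 3.1/8.5 = 0.3647.
Rearranging, λ(35 − 0.3647×2.1) = 0.3647, so λ = 0.3647/34.23 = 0.01065 per s.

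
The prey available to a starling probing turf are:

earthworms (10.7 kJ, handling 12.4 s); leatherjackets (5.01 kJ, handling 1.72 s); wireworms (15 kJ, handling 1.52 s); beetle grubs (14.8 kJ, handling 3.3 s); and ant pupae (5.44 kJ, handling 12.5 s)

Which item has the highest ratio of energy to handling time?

wireworms

In descending order of E/h:
wireworms: 15/1.52 = 9.87 kJ/s
beetle grubs: 14.8/3.3 = 4.48 kJ/s
leatherjackets: 5.01/1.72 = 2.91 kJ/s
earthworms: 10.7/12.4 = 0.863 kJ/s
ant pupae: 5.44/12.5 = 0.435 kJ/s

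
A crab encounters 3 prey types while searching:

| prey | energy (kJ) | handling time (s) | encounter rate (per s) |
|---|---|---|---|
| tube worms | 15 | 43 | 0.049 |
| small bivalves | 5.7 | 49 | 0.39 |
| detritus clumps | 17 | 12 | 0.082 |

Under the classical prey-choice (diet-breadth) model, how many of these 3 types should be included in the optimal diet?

1

Profitabilities (E/h, kJ/s): detritus clumps 1.42, tube worms 0.349, small bivalves 0.116. Add prey in this order while the next type's profitability exceeds the intake rate on those already taken.
Rate on top 1: 0.7026. tube worms: 0.349 < 0.7026 → exclude; stop.
Optimal diet: detritus clumps — 1 of 3 types.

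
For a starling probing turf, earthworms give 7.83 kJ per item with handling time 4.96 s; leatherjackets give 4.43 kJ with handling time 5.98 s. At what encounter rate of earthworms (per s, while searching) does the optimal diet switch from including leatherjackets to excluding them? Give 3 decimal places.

Drop leatherjackets once their profitability E₂/h₂ falls below the rate achievable on earthworms alone: E₂/h₂ = λE₁/(1 + λh₁).
Solve for λ: λE₁h₂ = E₂(1 + λh₁) → λ(E₁h₂ − E₂h₁) = E₂ → λ = E₂/(E₁h₂ − E₂h₁).
λ = 4.43/(7.83×5.98 − 4.43×4.96) = 4.43/24.85 = 0.1783 per s.

0.178 per s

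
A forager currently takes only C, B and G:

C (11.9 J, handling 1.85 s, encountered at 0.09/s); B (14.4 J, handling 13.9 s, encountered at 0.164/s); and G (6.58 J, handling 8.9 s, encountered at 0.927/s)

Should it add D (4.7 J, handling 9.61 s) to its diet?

On C, B and G alone, R = ΣλE/(1+Σλh) = 9.532/11.7 = 0.815 J/s.
Profitability of D: 4.7/9.61 = 0.4891 J/s.
0.4891 < 0.815, so adding D would lower the average — exclude it.

No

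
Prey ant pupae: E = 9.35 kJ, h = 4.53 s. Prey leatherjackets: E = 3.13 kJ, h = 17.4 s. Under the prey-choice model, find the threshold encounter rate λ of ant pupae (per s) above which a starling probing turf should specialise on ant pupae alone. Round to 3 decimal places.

0.021 per s

The zero-one rule: include leatherjackets iff E₂/h₂ > λE₁/(1+λh₁). Equality gives the switch point.
λE₁h₂ = E₂ + λE₂h₁ ⇒ λ = E₂/(E₁h₂ − E₂h₁) = 3.13/(162.7 − 14.18) = 0.02108 per s.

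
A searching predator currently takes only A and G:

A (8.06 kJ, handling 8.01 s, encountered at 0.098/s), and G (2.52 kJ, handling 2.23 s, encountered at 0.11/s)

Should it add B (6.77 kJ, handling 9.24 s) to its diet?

Yes

Current rate: (0.098×8.06 + 0.11×2.52)/(1 + 0.098×8.01 + 0.11×2.23) = 0.5256 kJ/s.
Profitability of B: 6.77/9.24 = 0.7327 kJ/s.
0.7327 > 0.5256, so adding B raises the average — include it.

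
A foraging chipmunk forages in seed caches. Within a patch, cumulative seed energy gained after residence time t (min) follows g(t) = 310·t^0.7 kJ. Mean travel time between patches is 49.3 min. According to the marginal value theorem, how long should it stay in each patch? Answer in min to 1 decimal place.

Optimal t* satisfies g'(t*) = g(t*)/(T + t*).
g'(t) = 0.7·310·t^-0.3. Setting 0.7·310·t^-0.3 = 310·t^0.7/(49.3+t) gives 0.7(49.3+t) = t, so 0.30·t = 0.7×49.3.
t* = 0.7×49.3/0.30 = 115 min.

115.0 min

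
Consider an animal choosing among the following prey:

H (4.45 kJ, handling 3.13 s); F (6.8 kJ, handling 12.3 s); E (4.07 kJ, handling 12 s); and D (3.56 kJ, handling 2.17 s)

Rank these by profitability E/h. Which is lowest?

E

In descending order of E/h:
D: 3.56/2.17 = 1.64 kJ/s
H: 4.45/3.13 = 1.42 kJ/s
F: 6.8/12.3 = 0.553 kJ/s
E: 4.07/12 = 0.339 kJ/s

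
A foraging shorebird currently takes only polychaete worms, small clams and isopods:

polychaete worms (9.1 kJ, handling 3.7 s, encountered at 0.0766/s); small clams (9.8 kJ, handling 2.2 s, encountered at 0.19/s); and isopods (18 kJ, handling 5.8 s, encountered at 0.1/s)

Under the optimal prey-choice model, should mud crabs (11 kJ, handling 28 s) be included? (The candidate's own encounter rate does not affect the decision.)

No

Intake rate on the current diet: R = (0.0766×9.1 + 0.19×9.8 + 0.1×18) / (1 + 0.0766×3.7 + 0.19×2.2 + 0.1×5.8) = 4.359/2.281 = 1.911 kJ/s.
mud crabs: E/h = 11/28 = 0.3929 kJ/s.
Since 0.3929 < R, time spent handling mud crabs is better spent searching.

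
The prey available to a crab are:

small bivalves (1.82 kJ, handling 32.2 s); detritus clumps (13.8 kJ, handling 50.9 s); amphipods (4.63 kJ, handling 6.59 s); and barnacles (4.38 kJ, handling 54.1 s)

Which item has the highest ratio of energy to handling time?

In descending order of E/h:
amphipods: 4.63/6.59 = 0.703 kJ/s
detritus clumps: 13.8/50.9 = 0.271 kJ/s
barnacles: 4.38/54.1 = 0.081 kJ/s
small bivalves: 1.82/32.2 = 0.0565 kJ/s

amphipods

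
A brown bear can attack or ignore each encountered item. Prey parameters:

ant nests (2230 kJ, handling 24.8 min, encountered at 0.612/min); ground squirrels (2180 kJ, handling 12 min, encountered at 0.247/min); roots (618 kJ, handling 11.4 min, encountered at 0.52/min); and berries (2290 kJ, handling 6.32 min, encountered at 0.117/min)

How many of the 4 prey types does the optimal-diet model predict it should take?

Profitabilities (E/h, kJ/min): berries 362, ground squirrels 182, ant nests 89.9, roots 54.2. Add prey in this order while the next type's profitability exceeds the intake rate on those already taken.
Rate on top 1: 154. ground squirrels: 182 > 154 → include.
Rate on top 2: 171.4. ant nests: 89.9 < 171.4 → exclude; stop.
Optimal diet: berries, ground squirrels — 2 of 4 types.

2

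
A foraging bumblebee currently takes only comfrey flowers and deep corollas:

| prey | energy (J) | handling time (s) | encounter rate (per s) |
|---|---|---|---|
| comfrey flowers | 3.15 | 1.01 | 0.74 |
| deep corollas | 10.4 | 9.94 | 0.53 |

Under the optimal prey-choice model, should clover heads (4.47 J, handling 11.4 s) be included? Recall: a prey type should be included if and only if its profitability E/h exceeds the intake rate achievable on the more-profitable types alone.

No

Current rate: (0.74×3.15 + 0.53×10.4)/(1 + 0.74×1.01 + 0.53×9.94) = 1.118 J/s.
Profitability of clover heads: 4.47/11.4 = 0.3921 J/s.
Since 0.3921 < R, time spent handling clover heads is better spent searching.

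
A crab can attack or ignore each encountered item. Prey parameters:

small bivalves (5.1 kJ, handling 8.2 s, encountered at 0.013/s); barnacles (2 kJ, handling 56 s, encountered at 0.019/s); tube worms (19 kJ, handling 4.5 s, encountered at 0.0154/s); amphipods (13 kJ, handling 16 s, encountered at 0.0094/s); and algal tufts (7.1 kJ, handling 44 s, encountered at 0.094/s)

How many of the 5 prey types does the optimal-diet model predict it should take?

3

Rank by E/h (kJ/s): tube worms 4.22, amphipods 0.812, small bivalves 0.622, algal tufts 0.161, barnacles 0.0357. Include each in turn until the next type's E/h falls below the running intake rate.
Rate on top 1: 0.2736. amphipods: 0.812 > 0.2736 → include.
Rate on top 2: 0.3401. small bivalves: 0.622 > 0.3401 → include.
Rate on top 3: 0.3627. algal tufts: 0.161 < 0.3627 → exclude; stop.
Optimal diet: tube worms, amphipods, small bivalves — 3 of 5 types.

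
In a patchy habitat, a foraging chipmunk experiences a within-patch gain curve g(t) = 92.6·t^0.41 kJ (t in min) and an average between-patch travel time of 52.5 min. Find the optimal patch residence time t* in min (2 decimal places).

36.48 min

Maximise g(t)/(T+t): set derivative to zero → g'(t)(T+t) = g(t).
g'(t) = 0.41·92.6·t^-0.59. Setting 0.41·92.6·t^-0.59 = 92.6·t^0.41/(52.5+t) gives 0.41(52.5+t) = t, so 0.59·t = 0.41×52.5.
t* = 0.41×52.5/0.59 = 36.48 min.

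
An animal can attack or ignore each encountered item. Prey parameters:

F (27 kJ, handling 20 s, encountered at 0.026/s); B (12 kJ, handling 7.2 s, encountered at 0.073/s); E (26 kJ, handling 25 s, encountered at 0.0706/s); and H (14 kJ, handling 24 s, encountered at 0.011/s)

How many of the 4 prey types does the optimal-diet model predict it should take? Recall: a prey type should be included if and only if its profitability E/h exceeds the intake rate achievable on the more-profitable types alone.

E/h in descending order: B 1.67, F 1.35, E 1.04, H 0.583 kJ/s. The optimal diet is the largest prefix of this list for which every included type satisfies E_i/h_i > R on the types above it.
Rate on top 1: 0.5742. F: 1.35 > 0.5742 → include.
Rate on top 2: 0.7714. E: 1.04 > 0.7714 → include.
Rate on top 3: 0.8958. H: 0.583 < 0.8958 → exclude; stop.
Optimal diet: B, F, E — 3 of 4 types.

3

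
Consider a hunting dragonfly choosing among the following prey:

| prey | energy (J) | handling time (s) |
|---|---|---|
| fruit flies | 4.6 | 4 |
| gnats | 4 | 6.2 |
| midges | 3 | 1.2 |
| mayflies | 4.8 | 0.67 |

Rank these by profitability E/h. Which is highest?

mayflies

In descending order of E/h:
mayflies: 4.8/0.67 = 7.16 J/s
midges: 3/1.2 = 2.5 J/s
fruit flies: 4.6/4 = 1.15 J/s
gnats: 4/6.2 = 0.645 J/s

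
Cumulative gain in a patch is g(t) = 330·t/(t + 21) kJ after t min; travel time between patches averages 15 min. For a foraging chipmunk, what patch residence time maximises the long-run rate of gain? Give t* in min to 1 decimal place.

17.7 min

By the marginal value theorem, leave when the instantaneous gain rate g'(t) equals the habitat-wide average g(t)/(T + t).
g'(t) = 330·21/(t + 21)². Setting 330·21/(t+21)² = 330t/[(t+21)(15+t)] gives 21(15+t) = t(t+21), so t² = 21×15 = 315.
t* = √315 = 17.75 min.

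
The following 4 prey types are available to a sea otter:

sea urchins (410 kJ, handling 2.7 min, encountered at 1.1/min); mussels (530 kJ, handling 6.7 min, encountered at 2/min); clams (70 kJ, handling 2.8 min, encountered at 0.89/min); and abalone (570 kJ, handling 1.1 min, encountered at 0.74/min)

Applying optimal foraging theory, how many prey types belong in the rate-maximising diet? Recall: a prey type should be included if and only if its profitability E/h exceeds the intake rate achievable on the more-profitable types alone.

1

Profitabilities (E/h, kJ/min): abalone 518, sea urchins 152, mussels 79.1, clams 25. Add prey in this order while the next type's profitability exceeds the intake rate on those already taken.
Rate on top 1: 232.5. sea urchins: 152 < 232.5 → exclude; stop.
Optimal diet: abalone — 1 of 4 types.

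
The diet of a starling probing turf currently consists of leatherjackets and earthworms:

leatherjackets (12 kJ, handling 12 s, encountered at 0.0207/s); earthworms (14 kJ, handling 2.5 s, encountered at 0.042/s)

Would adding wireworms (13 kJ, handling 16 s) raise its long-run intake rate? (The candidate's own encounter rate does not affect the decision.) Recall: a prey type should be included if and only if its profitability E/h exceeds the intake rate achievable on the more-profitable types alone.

Yes

Current rate: (0.0207×12 + 0.042×14)/(1 + 0.0207×12 + 0.042×2.5) = 0.618 kJ/s.
Profitability of wireworms: 13/16 = 0.8125 kJ/s.
0.8125 > 0.618, so adding wireworms raises the average — include it.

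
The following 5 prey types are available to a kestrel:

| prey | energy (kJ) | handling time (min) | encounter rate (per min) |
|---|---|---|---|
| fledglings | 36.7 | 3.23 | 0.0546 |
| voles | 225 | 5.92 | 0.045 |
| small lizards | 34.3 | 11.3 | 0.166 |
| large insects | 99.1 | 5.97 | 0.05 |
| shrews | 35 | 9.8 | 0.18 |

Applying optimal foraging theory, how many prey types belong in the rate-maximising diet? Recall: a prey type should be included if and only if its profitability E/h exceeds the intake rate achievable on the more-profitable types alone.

3

Rank by E/h (kJ/min): voles 38, large insects 16.6, fledglings 11.4, shrews 3.57, small lizards 3.04. Include each in turn until the next type's E/h falls below the running intake rate.
Rate on top 1: 7.995. large insects: 16.6 > 7.995 → include.
Rate on top 2: 9.636. fledglings: 11.4 > 9.636 → include.
Rate on top 3: 9.811. shrews: 3.57 < 9.811 → exclude; stop.
Optimal diet: voles, large insects, fledglings — 3 of 5 types.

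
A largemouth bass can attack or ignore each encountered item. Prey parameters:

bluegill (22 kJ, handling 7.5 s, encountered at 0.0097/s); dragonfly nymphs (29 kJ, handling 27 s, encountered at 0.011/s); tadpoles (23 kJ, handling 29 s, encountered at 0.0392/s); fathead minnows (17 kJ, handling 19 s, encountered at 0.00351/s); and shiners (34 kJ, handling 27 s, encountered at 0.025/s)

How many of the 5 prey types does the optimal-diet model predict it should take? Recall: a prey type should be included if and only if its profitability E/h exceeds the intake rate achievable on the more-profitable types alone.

5

Profitabilities (E/h, kJ/s): bluegill 2.93, shiners 1.26, dragonfly nymphs 1.07, fathead minnows 0.895, tadpoles 0.793. Add prey in this order while the next type's profitability exceeds the intake rate on those already taken.
Rate on top 1: 0.1989. shiners: 1.26 > 0.1989 → include.
Rate on top 2: 0.6084. dragonfly nymphs: 1.07 > 0.6084 → include.
Rate on top 3: 0.6761. fathead minnows: 0.895 > 0.6761 → include.
Rate on top 4: 0.683. tadpoles: 0.793 > 0.683 → include.
Optimal diet: bluegill, shiners, dragonfly nymphs, fathead minnows, tadpoles — 5 of 5 types.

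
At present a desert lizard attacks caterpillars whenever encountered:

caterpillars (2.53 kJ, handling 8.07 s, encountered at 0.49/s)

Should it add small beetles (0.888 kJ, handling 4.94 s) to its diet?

Intake rate on the current diet: R = (0.49×2.53) / (1 + 0.49×8.07) = 1.24/4.954 = 0.2502 kJ/s.
Profitability of small beetles: 0.888/4.94 = 0.1798 kJ/s.
0.1798 < 0.2502, so adding small beetles would lower the average — exclude it.

No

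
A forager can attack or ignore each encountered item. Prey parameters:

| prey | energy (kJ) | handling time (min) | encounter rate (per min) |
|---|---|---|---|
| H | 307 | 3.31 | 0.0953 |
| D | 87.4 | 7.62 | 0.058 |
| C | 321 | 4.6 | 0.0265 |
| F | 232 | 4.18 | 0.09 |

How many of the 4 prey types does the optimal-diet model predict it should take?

3

Rank by E/h (kJ/min): H 92.7, C 69.8, F 55.5, D 11.5. Include each in turn until the next type's E/h falls below the running intake rate.
Rate on top 1: 22.24. C: 69.8 > 22.24 → include.
Rate on top 2: 26.27. F: 55.5 > 26.27 → include.
Rate on top 3: 32.34. D: 11.5 < 32.34 → exclude; stop.
Optimal diet: H, C, F — 3 of 4 types.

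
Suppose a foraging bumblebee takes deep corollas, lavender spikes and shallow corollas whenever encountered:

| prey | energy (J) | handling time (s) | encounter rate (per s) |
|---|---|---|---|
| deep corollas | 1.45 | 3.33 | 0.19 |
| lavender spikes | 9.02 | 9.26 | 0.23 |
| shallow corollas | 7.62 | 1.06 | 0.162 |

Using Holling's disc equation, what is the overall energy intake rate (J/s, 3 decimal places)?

0.911 J/s

R = Σλ_iE_i / (1 + Σλ_ih_i)
Numerator: 0.19×1.45 + 0.23×9.02 + 0.162×7.62 = 3.585
Denominator: 1 + 0.19×3.33 + 0.23×9.26 + 0.162×1.06 = 3.934
R = 3.585/3.934 = 0.9111 J/s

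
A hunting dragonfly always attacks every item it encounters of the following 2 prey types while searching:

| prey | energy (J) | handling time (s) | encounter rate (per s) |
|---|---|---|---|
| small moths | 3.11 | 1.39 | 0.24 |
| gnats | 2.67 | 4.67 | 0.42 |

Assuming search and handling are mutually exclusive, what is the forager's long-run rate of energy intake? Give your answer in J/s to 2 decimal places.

0.57 J/s

Energy encountered per unit search time: 0.24×3.11 + 0.42×2.67 = 1.868 J/s.
Handling time per unit search time: 0.24×1.39 + 0.42×4.67 = 2.295.
Rate = 1.868/(1 + 2.295) = 0.5669 J/s.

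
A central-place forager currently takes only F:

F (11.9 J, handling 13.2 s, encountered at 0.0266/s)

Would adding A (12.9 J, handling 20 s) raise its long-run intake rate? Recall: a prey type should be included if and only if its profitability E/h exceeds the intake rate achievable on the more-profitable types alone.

Yes

Intake rate on the current diet: R = (0.0266×11.9) / (1 + 0.0266×13.2) = 0.3165/1.351 = 0.2343 J/s.
A: E/h = 12.9/20 = 0.645 J/s.
0.645 > 0.2343, so adding A raises the average — include it.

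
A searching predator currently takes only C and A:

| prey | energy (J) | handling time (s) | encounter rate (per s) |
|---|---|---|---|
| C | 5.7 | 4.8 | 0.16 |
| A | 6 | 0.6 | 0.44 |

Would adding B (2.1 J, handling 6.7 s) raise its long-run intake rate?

Intake rate on the current diet: R = (0.16×5.7 + 0.44×6) / (1 + 0.16×4.8 + 0.44×0.6) = 3.552/2.032 = 1.748 J/s.
B: E/h = 2.1/6.7 = 0.3134 J/s.
Since 0.3134 < R, time spent handling B is better spent searching.

No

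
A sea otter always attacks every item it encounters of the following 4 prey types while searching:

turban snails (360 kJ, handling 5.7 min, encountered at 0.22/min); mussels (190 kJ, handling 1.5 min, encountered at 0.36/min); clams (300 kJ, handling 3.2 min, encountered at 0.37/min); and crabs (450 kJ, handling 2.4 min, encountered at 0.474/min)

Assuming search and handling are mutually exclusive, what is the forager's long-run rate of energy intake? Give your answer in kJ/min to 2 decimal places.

92.25 kJ/min

R = Σλ_iE_i / (1 + Σλ_ih_i)
Numerator: 0.22×360 + 0.36×190 + 0.37×300 + 0.474×450 = 471.9
Denominator: 1 + 0.22×5.7 + 0.36×1.5 + 0.37×3.2 + 0.474×2.4 = 5.116
R = 471.9/5.116 = 92.25 kJ/min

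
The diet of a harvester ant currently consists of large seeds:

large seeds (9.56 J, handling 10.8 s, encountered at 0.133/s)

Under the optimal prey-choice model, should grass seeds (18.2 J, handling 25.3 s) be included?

Yes

Intake rate on the current diet: R = (0.133×9.56) / (1 + 0.133×10.8) = 1.271/2.436 = 0.5219 J/s.
Profitability of grass seeds: 18.2/25.3 = 0.7194 J/s.
0.7194 > 0.5219, so adding grass seeds raises the average — include it.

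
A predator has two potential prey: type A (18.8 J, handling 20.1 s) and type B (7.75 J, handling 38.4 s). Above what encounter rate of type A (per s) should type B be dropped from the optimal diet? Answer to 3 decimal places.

At the threshold, the rate on type A alone equals the profitability of type B: λ·18.8/(1 + λ·20.1) = 7.75/38.4 = 0.2018.
Rearranging, λ(18.8 − 0.2018×20.1) = 0.2018, so λ = 0.2018/14.74 = 0.01369 per s.

0.014 per s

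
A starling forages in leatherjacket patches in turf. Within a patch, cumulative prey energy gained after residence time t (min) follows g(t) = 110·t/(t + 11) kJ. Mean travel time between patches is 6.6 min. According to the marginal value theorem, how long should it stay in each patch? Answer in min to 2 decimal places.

8.52 min

Maximise g(t)/(T+t): set derivative to zero → g'(t)(T+t) = g(t).
g'(t) = 110·11/(t + 11)². Setting 110·11/(t+11)² = 110t/[(t+11)(6.6+t)] gives 11(6.6+t) = t(t+11), so t² = 11×6.6 = 72.6.
t* = √72.6 = 8.521 min.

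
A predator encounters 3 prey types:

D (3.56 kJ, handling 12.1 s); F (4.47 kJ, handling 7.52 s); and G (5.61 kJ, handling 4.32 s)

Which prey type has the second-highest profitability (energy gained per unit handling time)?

In descending order of E/h:
G: 5.61/4.32 = 1.3 kJ/s
F: 4.47/7.52 = 0.594 kJ/s
D: 3.56/12.1 = 0.294 kJ/s

F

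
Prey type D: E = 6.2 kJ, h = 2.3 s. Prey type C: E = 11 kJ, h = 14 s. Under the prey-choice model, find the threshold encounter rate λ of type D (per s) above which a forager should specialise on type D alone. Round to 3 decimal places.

0.179 per s

The zero-one rule: include type C iff E₂/h₂ > λE₁/(1+λh₁). Equality gives the switch point.
λE₁h₂ = E₂ + λE₂h₁ ⇒ λ = E₂/(E₁h₂ − E₂h₁) = 11/(86.8 − 25.3) = 0.1789 per s.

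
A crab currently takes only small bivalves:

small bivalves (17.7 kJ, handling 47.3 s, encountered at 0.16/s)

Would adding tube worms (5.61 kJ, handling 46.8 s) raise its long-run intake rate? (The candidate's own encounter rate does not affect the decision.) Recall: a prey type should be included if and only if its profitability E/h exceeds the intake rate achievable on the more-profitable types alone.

Intake rate on the current diet: R = (0.16×17.7) / (1 + 0.16×47.3) = 2.832/8.568 = 0.3305 kJ/s.
tube worms: E/h = 5.61/46.8 = 0.1199 kJ/s.
Since 0.1199 < R, time spent handling tube worms is better spent searching.

No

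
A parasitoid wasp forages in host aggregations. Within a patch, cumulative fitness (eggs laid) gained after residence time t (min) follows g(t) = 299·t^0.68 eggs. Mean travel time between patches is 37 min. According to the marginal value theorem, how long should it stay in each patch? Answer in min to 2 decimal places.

78.63 min

By the marginal value theorem, leave when the instantaneous gain rate g'(t) equals the habitat-wide average g(t)/(T + t).
g'(t) = 0.68·299·t^-0.32. Setting 0.68·299·t^-0.32 = 299·t^0.68/(37+t) gives 0.68(37+t) = t, so 0.32·t = 0.68×37.
t* = 0.68×37/0.32 = 78.63 min.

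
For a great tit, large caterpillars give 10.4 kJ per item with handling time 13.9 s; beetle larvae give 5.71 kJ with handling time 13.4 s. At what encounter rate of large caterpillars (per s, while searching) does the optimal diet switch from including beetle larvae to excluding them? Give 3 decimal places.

Drop beetle larvae once their profitability E₂/h₂ falls below the rate achievable on large caterpillars alone: E₂/h₂ = λE₁/(1 + λh₁).
Solve for λ: λE₁h₂ = E₂(1 + λh₁) → λ(E₁h₂ − E₂h₁) = E₂ → λ = E₂/(E₁h₂ − E₂h₁).
λ = 5.71/(10.4×13.4 − 5.71×13.9) = 5.71/59.99 = 0.09518 per s.

0.095 per s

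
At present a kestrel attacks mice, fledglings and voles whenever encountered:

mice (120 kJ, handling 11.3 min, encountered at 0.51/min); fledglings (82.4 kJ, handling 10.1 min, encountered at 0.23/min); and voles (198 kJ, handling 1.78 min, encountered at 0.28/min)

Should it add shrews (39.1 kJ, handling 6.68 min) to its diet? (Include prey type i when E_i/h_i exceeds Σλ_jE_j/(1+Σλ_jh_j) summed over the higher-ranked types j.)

Current rate: (0.51×120 + 0.23×82.4 + 0.28×198)/(1 + 0.51×11.3 + 0.23×10.1 + 0.28×1.78) = 14.15 kJ/min.
shrews: E/h = 39.1/6.68 = 5.853 kJ/min.
5.853 < 14.15, so adding shrews would lower the average — exclude it.

No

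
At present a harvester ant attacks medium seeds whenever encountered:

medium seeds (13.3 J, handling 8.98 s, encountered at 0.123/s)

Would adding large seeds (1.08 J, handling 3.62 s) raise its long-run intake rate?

Current rate: (0.123×13.3)/(1 + 0.123×8.98) = 0.7773 J/s.
Profitability of large seeds: 1.08/3.62 = 0.2983 J/s.
Since 0.2983 < R, time spent handling large seeds is better spent searching.

No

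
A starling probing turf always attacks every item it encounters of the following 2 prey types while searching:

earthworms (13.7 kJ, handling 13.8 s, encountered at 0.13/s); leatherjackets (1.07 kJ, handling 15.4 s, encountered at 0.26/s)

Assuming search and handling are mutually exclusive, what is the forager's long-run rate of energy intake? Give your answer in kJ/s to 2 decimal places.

0.30 kJ/s

Energy encountered per unit search time: 0.13×13.7 + 0.26×1.07 = 2.059 kJ/s.
Handling time per unit search time: 0.13×13.8 + 0.26×15.4 = 5.798.
Rate = 2.059/(1 + 5.798) = 0.3029 kJ/s.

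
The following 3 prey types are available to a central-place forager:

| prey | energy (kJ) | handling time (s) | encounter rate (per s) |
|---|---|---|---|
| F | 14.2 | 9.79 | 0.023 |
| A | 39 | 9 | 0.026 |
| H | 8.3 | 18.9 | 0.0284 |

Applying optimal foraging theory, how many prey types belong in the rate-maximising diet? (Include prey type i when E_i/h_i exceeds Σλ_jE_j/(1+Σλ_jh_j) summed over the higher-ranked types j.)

E/h in descending order: A 4.33, F 1.45, H 0.439 kJ/s. The optimal diet is the largest prefix of this list for which every included type satisfies E_i/h_i > R on the types above it.
Rate on top 1: 0.8217. F: 1.45 > 0.8217 → include.
Rate on top 2: 0.9187. H: 0.439 < 0.9187 → exclude; stop.
Optimal diet: A, F — 2 of 3 types.

2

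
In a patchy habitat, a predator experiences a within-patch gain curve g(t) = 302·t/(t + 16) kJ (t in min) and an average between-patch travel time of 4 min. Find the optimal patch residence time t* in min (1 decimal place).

8.0 min

By the marginal value theorem, leave when the instantaneous gain rate g'(t) equals the habitat-wide average g(t)/(T + t).
g'(t) = 302·16/(t + 16)². Setting 302·16/(t+16)² = 302t/[(t+16)(4+t)] gives 16(4+t) = t(t+16), so t² = 16×4 = 64.
t* = √64 = 8 min.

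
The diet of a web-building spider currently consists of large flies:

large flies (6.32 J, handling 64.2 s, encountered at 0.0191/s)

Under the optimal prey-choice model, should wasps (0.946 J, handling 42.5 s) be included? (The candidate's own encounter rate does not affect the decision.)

No

Intake rate on the current diet: R = (0.0191×6.32) / (1 + 0.0191×64.2) = 0.1207/2.226 = 0.05422 J/s.
Profitability of wasps: 0.946/42.5 = 0.02226 J/s.
Since 0.02226 < R, time spent handling wasps is better spent searching.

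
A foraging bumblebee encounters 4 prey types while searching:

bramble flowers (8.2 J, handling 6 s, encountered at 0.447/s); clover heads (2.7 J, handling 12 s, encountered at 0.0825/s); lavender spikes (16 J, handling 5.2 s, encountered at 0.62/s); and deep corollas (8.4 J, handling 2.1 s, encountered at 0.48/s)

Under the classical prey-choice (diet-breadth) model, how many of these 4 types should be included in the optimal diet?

2

E/h in descending order: deep corollas 4, lavender spikes 3.08, bramble flowers 1.37, clover heads 0.225 J/s. The optimal diet is the largest prefix of this list for which every included type satisfies E_i/h_i > R on the types above it.
Rate on top 1: 2.008. lavender spikes: 3.08 > 2.008 → include.
Rate on top 2: 2.667. bramble flowers: 1.37 < 2.667 → exclude; stop.
Optimal diet: deep corollas, lavender spikes — 2 of 4 types.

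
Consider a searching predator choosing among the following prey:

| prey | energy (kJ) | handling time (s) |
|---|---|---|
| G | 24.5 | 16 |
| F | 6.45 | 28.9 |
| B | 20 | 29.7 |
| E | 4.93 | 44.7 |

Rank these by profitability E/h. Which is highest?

In descending order of E/h:
G: 24.5/16 = 1.53 kJ/s
B: 20/29.7 = 0.673 kJ/s
F: 6.45/28.9 = 0.223 kJ/s
E: 4.93/44.7 = 0.11 kJ/s

G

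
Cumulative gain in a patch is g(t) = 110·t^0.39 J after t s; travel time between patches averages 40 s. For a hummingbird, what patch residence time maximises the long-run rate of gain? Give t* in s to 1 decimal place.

Optimal t* satisfies g'(t*) = g(t*)/(T + t*).
g'(t) = 0.39·110·t^-0.61. Setting 0.39·110·t^-0.61 = 110·t^0.39/(40+t) gives 0.39(40+t) = t, so 0.61·t = 0.39×40.
t* = 0.39×40/0.61 = 25.57 s.

25.6 s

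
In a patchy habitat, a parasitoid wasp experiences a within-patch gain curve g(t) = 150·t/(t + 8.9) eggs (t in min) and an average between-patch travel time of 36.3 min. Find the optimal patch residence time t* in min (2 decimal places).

Optimal t* satisfies g'(t*) = g(t*)/(T + t*).
g'(t) = 150·8.9/(t + 8.9)². Setting 150·8.9/(t+8.9)² = 150t/[(t+8.9)(36.3+t)] gives 8.9(36.3+t) = t(t+8.9), so t² = 8.9×36.3 = 323.1.
t* = √323.1 = 17.97 min.

17.97 min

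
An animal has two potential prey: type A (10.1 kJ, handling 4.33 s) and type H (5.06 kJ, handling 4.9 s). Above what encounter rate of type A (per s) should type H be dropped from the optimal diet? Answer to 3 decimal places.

0.183 per s

The zero-one rule: include type H iff E₂/h₂ > λE₁/(1+λh₁). Equality gives the switch point.
λE₁h₂ = E₂ + λE₂h₁ ⇒ λ = E₂/(E₁h₂ − E₂h₁) = 5.06/(49.49 − 21.91) = 0.1835 per s.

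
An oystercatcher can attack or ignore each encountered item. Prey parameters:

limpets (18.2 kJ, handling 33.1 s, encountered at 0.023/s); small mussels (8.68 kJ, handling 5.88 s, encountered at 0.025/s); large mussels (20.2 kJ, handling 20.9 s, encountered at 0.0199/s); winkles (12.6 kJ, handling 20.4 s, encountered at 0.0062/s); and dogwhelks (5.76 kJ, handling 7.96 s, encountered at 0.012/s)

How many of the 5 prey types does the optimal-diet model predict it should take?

Rank by E/h (kJ/s): small mussels 1.48, large mussels 0.967, dogwhelks 0.724, winkles 0.618, limpets 0.55. Include each in turn until the next type's E/h falls below the running intake rate.
Rate on top 1: 0.1892. large mussels: 0.967 > 0.1892 → include.
Rate on top 2: 0.396. dogwhelks: 0.724 > 0.396 → include.
Rate on top 3: 0.4149. winkles: 0.618 > 0.4149 → include.
Rate on top 4: 0.4293. limpets: 0.55 > 0.4293 → include.
Optimal diet: small mussels, large mussels, dogwhelks, winkles, limpets — 5 of 5 types.

5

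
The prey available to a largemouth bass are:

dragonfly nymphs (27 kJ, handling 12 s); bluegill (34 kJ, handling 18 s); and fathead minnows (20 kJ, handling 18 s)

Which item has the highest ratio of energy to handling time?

dragonfly nymphs

Profitability E/h (kJ/s): dragonfly nymphs = 27/12 = 2.25, bluegill = 34/18 = 1.89, fathead minnows = 20/18 = 1.11.
Ranked: dragonfly nymphs > bluegill > fathead minnows.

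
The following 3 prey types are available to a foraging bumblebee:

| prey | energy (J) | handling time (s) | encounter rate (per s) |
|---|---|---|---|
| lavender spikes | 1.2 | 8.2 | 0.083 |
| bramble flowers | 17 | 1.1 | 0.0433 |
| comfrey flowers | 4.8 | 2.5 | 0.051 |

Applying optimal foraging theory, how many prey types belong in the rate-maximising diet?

Profitabilities (E/h, J/s): bramble flowers 15.5, comfrey flowers 1.92, lavender spikes 0.146. Add prey in this order while the next type's profitability exceeds the intake rate on those already taken.
Rate on top 1: 0.7026. comfrey flowers: 1.92 > 0.7026 → include.
Rate on top 2: 0.8347. lavender spikes: 0.146 < 0.8347 → exclude; stop.
Optimal diet: bramble flowers, comfrey flowers — 2 of 3 types.

2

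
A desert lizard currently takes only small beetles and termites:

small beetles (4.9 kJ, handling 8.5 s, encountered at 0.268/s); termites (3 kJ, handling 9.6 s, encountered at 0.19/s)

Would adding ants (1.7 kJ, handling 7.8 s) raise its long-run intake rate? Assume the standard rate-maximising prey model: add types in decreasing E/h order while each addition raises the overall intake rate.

No

Intake rate on the current diet: R = (0.268×4.9 + 0.19×3) / (1 + 0.268×8.5 + 0.19×9.6) = 1.883/5.102 = 0.3691 kJ/s.
Profitability of ants: 1.7/7.8 = 0.2179 kJ/s.
0.2179 < 0.3691, so adding ants would lower the average — exclude it.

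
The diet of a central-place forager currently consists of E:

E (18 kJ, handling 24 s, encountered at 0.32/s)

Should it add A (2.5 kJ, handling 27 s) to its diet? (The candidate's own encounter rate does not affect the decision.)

Current rate: (0.32×18)/(1 + 0.32×24) = 0.6636 kJ/s.
Profitability of A: 2.5/27 = 0.09259 kJ/s.
Since 0.09259 < R, time spent handling A is better spent searching.

No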